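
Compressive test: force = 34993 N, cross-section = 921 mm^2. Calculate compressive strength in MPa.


CS = 34993 / 921 = 38.0 MPa

38.0


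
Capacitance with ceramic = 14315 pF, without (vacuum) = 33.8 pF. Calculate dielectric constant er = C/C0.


er = 14315 / 33.8 = 423.52

423.52


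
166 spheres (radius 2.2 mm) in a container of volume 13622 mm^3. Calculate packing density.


V_sphere = 4/3*pi*2.2^3 = 44.6022 mm^3
Total V = 166*44.6022 = 7403.9652 mm^3
PD = 7403.9652 / 13622 = 0.544

0.544


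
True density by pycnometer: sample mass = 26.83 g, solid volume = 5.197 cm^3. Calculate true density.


TD = 26.83 / 5.197 = 5.163 g/cm^3

5.163


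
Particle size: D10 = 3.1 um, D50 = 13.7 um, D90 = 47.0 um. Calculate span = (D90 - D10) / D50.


Span = (47.0 - 3.1) / 13.7 = 43.9 / 13.7 = 3.204

3.204


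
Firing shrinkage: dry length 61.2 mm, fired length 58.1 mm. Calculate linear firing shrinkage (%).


FS = (61.2 - 58.1) / 61.2 * 100 = 5.07%

5.07


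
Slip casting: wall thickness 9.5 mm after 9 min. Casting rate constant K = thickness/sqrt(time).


K = 9.5 / sqrt(9) = 9.5 / 3.0 = 3.167 mm/min^0.5

3.167


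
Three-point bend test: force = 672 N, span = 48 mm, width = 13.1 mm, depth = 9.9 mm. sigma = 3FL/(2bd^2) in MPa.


sigma = 3*672*48/(2*13.1*9.9^2) = 37.7 MPa

37.7


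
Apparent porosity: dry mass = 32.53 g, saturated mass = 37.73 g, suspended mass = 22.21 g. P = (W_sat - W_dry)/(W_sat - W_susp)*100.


P = (37.73 - 32.53) / (37.73 - 22.21) * 100 = 5.2 / 15.52 * 100 = 33.5%

33.5


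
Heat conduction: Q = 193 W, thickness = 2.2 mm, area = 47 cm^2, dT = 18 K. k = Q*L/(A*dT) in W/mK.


k = 193*2.2/1000/(47/10000*18) = 5.02 W/mK

5.02


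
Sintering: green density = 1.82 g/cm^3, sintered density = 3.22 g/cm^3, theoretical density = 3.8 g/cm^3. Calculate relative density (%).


Relative = 3.22 / 3.8 * 100 = 84.7%

84.7


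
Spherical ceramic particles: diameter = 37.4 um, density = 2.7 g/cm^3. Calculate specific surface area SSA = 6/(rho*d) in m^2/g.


SSA = 6 / (2.7 * 37.4) = 0.059 m^2/g

0.059


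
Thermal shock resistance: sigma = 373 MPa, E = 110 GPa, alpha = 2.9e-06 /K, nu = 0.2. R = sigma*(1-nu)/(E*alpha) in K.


R = 373*(1-0.2)/(110*1000*2.9e-06) = 935 K

935


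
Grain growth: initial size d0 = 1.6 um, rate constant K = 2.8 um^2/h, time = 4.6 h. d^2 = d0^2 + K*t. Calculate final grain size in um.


d^2 = 1.6^2 + 2.8*4.6 = 15.44
d = sqrt(15.44) = 3.93 um

3.93


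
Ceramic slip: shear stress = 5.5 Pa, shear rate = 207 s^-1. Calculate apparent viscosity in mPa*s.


eta = tau/gamma * 1000 = 5.5/207 * 1000 = 26.6 mPa*s

26.6


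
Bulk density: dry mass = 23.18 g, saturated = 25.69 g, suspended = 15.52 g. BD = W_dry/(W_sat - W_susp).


BD = 23.18 / (25.69 - 15.52) = 23.18 / 10.17 = 2.279 g/cm^3

2.279


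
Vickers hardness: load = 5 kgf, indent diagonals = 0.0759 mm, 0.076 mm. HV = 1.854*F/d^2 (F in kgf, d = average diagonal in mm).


d_avg = (0.0759+0.076)/2 = 0.07595 mm
HV = 1.854*5/0.07595^2 = 1607

1607


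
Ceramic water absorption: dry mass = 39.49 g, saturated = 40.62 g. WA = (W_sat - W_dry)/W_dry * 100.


WA = (40.62 - 39.49) / 39.49 * 100 = 2.86%

2.86


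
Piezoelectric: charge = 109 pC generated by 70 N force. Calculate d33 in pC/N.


d33 = 109 / 70 = 1.6 pC/N

1.6


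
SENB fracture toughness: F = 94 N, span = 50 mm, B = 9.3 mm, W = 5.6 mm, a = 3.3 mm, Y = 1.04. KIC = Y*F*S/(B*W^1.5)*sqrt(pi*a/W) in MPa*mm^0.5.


KIC = 1.04*94*50/(9.3*5.6^1.5)*sqrt(pi*3.3/5.6) = 53.96

53.96


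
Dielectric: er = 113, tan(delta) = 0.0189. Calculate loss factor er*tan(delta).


Loss = 113 * 0.0189 = 2.136

2.136


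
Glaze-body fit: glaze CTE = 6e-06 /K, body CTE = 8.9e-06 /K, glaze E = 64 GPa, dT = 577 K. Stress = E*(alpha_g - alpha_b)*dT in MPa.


Stress = 64*1000*(6e-06 - 8.9e-06)*577 = -107.1 MPa

-107.1


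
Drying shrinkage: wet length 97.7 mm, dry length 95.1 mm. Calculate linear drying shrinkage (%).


DS = (97.7 - 95.1) / 97.7 * 100 = 2.66%

2.66


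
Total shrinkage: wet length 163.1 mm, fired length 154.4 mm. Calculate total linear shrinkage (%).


TS = (163.1 - 154.4) / 163.1 * 100 = 5.33%

5.33


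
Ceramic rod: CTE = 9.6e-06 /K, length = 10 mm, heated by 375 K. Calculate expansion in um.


dL = 9.6e-06 * 10 * 375 * 1000 = 36.0 um

36.0


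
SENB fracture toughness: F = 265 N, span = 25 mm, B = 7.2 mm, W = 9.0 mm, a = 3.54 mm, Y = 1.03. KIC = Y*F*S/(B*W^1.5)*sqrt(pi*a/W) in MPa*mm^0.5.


KIC = 1.03*265*25/(7.2*9.0^1.5)*sqrt(pi*3.54/9.0) = 39.02

39.02


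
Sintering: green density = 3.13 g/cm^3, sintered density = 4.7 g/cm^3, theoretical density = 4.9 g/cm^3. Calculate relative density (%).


Relative = 4.7 / 4.9 * 100 = 95.9%

95.9


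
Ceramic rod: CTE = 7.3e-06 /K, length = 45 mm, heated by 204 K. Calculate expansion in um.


dL = 7.3e-06 * 45 * 204 * 1000 = 67.014 um

67.014


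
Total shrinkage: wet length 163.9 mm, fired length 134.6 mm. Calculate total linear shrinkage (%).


TS = (163.9 - 134.6) / 163.9 * 100 = 17.88%

17.88


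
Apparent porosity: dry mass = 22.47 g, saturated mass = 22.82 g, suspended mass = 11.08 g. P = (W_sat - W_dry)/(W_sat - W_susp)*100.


P = (22.82 - 22.47) / (22.82 - 11.08) * 100 = 0.35 / 11.74 * 100 = 3.0%

3.0


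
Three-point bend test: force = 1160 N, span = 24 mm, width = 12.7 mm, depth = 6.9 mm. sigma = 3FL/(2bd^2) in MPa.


sigma = 3*1160*24/(2*12.7*6.9^2) = 69.1 MPa

69.1


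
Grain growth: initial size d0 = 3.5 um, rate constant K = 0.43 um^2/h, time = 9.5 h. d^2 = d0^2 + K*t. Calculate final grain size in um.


d^2 = 3.5^2 + 0.43*9.5 = 16.335
d = sqrt(16.335) = 4.04 um

4.04


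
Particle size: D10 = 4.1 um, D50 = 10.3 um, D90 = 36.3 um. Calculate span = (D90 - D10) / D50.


Span = (36.3 - 4.1) / 10.3 = 32.2 / 10.3 = 3.126

3.126


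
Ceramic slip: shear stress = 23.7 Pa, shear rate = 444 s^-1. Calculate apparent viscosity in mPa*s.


eta = tau/gamma * 1000 = 23.7/444 * 1000 = 53.4 mPa*s

53.4


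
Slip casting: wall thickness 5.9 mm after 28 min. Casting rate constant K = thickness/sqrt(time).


K = 5.9 / sqrt(28) = 5.9 / 5.2915 = 1.115 mm/min^0.5

1.115


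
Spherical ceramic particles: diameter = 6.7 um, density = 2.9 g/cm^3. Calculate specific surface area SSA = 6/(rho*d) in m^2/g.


SSA = 6 / (2.9 * 6.7) = 0.309 m^2/g

0.309


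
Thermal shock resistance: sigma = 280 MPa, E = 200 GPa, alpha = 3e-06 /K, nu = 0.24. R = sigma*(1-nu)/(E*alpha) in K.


R = 280*(1-0.24)/(200*1000*3e-06) = 355 K

355


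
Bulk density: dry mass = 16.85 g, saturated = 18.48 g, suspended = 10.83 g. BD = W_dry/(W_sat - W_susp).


BD = 16.85 / (18.48 - 10.83) = 16.85 / 7.65 = 2.203 g/cm^3

2.203


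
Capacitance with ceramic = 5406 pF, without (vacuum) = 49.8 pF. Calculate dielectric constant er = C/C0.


er = 5406 / 49.8 = 108.55

108.55


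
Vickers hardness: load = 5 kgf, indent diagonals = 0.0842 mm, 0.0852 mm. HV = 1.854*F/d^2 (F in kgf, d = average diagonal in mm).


d_avg = (0.0842+0.0852)/2 = 0.0847 mm
HV = 1.854*5/0.0847^2 = 1292

1292


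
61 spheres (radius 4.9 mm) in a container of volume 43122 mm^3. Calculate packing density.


V_sphere = 4/3*pi*4.9^3 = 492.807 mm^3
Total V = 61*492.807 = 30061.227 mm^3
PD = 30061.227 / 43122 = 0.697

0.697


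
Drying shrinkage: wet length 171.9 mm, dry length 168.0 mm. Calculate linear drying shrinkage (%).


DS = (171.9 - 168.0) / 171.9 * 100 = 2.27%

2.27


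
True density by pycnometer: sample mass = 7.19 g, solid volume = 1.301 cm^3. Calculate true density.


TD = 7.19 / 1.301 = 5.527 g/cm^3

5.527


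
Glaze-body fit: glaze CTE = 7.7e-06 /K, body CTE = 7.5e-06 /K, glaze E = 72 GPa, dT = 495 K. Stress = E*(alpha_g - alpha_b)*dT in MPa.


Stress = 72*1000*(7.7e-06 - 7.5e-06)*495 = 7.1 MPa

7.1


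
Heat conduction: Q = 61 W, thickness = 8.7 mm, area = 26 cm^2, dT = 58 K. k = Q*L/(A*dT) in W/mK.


k = 61*8.7/1000/(26/10000*58) = 3.52 W/mK

3.52


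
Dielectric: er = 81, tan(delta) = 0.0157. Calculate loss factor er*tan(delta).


Loss = 81 * 0.0157 = 1.272

1.272


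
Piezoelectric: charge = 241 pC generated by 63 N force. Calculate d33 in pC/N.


d33 = 241 / 63 = 3.8 pC/N

3.8


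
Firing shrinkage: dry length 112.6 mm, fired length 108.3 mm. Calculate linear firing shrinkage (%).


FS = (112.6 - 108.3) / 112.6 * 100 = 3.82%

3.82


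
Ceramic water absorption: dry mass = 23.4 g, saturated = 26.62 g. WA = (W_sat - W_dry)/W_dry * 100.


WA = (26.62 - 23.4) / 23.4 * 100 = 13.76%

13.76


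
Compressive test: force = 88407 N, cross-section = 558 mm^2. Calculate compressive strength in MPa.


CS = 88407 / 558 = 158.4 MPa

158.4


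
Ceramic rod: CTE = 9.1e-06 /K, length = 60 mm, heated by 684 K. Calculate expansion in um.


dL = 9.1e-06 * 60 * 684 * 1000 = 373.464 um

373.464


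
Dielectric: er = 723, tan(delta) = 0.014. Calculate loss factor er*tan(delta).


Loss = 723 * 0.014 = 10.122

10.122


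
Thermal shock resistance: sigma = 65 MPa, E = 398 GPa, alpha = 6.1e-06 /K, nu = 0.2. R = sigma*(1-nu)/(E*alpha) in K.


R = 65*(1-0.2)/(398*1000*6.1e-06) = 21 K

21


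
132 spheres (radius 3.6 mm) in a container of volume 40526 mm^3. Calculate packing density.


V_sphere = 4/3*pi*3.6^3 = 195.4322 mm^3
Total V = 132*195.4322 = 25797.0504 mm^3
PD = 25797.0504 / 40526 = 0.637

0.637


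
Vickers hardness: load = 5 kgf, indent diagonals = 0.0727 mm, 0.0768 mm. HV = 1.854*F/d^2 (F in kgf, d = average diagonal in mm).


d_avg = (0.0727+0.0768)/2 = 0.07475 mm
HV = 1.854*5/0.07475^2 = 1659

1659


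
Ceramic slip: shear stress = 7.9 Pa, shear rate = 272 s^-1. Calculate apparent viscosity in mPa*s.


eta = tau/gamma * 1000 = 7.9/272 * 1000 = 29.0 mPa*s

29.0


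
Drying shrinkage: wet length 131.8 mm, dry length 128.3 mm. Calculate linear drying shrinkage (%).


DS = (131.8 - 128.3) / 131.8 * 100 = 2.66%

2.66


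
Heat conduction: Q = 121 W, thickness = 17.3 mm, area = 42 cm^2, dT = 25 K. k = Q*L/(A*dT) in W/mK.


k = 121*17.3/1000/(42/10000*25) = 19.94 W/mK

19.94


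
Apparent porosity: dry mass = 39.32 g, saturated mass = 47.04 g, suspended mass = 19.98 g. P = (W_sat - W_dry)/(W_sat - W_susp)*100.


P = (47.04 - 39.32) / (47.04 - 19.98) * 100 = 7.72 / 27.06 * 100 = 28.5%

28.5


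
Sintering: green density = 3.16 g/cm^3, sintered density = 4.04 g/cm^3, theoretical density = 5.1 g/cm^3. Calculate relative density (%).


Relative = 4.04 / 5.1 * 100 = 79.2%

79.2


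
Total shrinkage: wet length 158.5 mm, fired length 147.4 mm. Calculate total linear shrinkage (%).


TS = (158.5 - 147.4) / 158.5 * 100 = 7.0%

7.0


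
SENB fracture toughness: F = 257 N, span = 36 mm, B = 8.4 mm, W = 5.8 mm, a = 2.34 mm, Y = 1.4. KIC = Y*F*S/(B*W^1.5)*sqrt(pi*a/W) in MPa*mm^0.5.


KIC = 1.4*257*36/(8.4*5.8^1.5)*sqrt(pi*2.34/5.8) = 124.28

124.28


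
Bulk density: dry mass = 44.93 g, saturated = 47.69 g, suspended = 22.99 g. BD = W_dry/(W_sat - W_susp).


BD = 44.93 / (47.69 - 22.99) = 44.93 / 24.7 = 1.819 g/cm^3

1.819


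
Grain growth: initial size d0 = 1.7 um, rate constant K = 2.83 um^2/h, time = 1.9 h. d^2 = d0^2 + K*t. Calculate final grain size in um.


d^2 = 1.7^2 + 2.83*1.9 = 8.267
d = sqrt(8.267) = 2.88 um

2.88


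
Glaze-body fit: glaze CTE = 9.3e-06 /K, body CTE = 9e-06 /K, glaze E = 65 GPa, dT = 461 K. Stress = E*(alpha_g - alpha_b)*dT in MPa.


Stress = 65*1000*(9.3e-06 - 9e-06)*461 = 9.0 MPa

9.0


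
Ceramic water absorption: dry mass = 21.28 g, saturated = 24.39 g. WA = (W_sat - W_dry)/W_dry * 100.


WA = (24.39 - 21.28) / 21.28 * 100 = 14.61%

14.61


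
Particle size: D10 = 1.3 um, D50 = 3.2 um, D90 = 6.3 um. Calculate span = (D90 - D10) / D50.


Span = (6.3 - 1.3) / 3.2 = 5.0 / 3.2 = 1.563

1.563


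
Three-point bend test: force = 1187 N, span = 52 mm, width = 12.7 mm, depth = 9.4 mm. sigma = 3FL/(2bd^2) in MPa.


sigma = 3*1187*52/(2*12.7*9.4^2) = 82.5 MPa

82.5


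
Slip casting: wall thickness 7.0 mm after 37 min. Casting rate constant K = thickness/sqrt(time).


K = 7.0 / sqrt(37) = 7.0 / 6.0828 = 1.151 mm/min^0.5

1.151


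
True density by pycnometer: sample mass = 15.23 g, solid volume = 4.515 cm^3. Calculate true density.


TD = 15.23 / 4.515 = 3.373 g/cm^3

3.373


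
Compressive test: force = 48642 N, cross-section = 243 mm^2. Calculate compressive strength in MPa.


CS = 48642 / 243 = 200.2 MPa

200.2


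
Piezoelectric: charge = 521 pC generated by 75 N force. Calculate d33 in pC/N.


d33 = 521 / 75 = 6.9 pC/N

6.9


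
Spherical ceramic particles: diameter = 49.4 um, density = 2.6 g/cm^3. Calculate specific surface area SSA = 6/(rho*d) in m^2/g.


SSA = 6 / (2.6 * 49.4) = 0.047 m^2/g

0.047


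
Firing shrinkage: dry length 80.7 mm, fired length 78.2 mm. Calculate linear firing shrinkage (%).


FS = (80.7 - 78.2) / 80.7 * 100 = 3.1%

3.1


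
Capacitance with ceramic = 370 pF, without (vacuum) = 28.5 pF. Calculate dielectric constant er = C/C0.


er = 370 / 28.5 = 12.98

12.98


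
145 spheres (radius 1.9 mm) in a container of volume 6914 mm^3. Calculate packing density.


V_sphere = 4/3*pi*1.9^3 = 28.7309 mm^3
Total V = 145*28.7309 = 4165.9805 mm^3
PD = 4165.9805 / 6914 = 0.603

0.603


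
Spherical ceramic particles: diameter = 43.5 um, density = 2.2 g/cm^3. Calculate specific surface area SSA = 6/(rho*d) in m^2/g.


SSA = 6 / (2.2 * 43.5) = 0.063 m^2/g

0.063


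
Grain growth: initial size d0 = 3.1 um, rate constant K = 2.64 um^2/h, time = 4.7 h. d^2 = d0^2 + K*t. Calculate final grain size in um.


d^2 = 3.1^2 + 2.64*4.7 = 22.018
d = sqrt(22.018) = 4.69 um

4.69


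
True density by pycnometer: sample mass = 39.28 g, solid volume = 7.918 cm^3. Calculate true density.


TD = 39.28 / 7.918 = 4.961 g/cm^3

4.961


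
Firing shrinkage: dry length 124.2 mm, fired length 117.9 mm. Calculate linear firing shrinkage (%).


FS = (124.2 - 117.9) / 124.2 * 100 = 5.07%

5.07


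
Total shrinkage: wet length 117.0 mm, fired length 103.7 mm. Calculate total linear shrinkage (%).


TS = (117.0 - 103.7) / 117.0 * 100 = 11.37%

11.37


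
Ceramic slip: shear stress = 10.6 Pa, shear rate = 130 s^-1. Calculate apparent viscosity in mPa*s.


eta = tau/gamma * 1000 = 10.6/130 * 1000 = 81.5 mPa*s

81.5


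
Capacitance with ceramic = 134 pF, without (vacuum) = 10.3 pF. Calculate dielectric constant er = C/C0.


er = 134 / 10.3 = 13.01

13.01


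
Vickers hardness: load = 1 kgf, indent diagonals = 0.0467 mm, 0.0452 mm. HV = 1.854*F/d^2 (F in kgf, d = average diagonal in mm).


d_avg = (0.0467+0.0452)/2 = 0.04595 mm
HV = 1.854*1/0.04595^2 = 878

878


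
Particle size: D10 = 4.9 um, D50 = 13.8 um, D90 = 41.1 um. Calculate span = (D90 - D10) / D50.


Span = (41.1 - 4.9) / 13.8 = 36.2 / 13.8 = 2.623

2.623


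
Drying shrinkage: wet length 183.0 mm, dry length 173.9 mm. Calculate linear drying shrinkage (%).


DS = (183.0 - 173.9) / 183.0 * 100 = 4.97%

4.97


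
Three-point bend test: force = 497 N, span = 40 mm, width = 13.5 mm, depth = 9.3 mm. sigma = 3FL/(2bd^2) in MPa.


sigma = 3*497*40/(2*13.5*9.3^2) = 25.5 MPa

25.5


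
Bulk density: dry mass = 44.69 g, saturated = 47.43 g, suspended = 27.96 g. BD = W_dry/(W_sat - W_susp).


BD = 44.69 / (47.43 - 27.96) = 44.69 / 19.47 = 2.295 g/cm^3

2.295


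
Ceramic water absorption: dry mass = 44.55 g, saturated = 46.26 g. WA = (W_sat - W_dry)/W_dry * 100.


WA = (46.26 - 44.55) / 44.55 * 100 = 3.84%

3.84


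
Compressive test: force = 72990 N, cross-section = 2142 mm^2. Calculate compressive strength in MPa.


CS = 72990 / 2142 = 34.1 MPa

34.1


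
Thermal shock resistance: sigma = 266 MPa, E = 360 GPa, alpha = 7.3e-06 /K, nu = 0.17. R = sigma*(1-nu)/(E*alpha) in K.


R = 266*(1-0.17)/(360*1000*7.3e-06) = 84 K

84


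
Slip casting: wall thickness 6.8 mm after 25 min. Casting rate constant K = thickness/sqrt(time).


K = 6.8 / sqrt(25) = 6.8 / 5.0 = 1.36 mm/min^0.5

1.36


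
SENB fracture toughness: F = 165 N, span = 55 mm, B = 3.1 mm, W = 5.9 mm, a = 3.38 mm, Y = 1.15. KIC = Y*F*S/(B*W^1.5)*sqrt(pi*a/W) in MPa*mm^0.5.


KIC = 1.15*165*55/(3.1*5.9^1.5)*sqrt(pi*3.38/5.9) = 315.15

315.15


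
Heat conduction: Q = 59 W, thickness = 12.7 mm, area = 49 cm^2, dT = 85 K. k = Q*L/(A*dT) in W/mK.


k = 59*12.7/1000/(49/10000*85) = 1.8 W/mK

1.8


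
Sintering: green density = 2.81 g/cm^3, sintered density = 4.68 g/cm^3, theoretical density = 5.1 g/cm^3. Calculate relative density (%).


Relative = 4.68 / 5.1 * 100 = 91.8%

91.8


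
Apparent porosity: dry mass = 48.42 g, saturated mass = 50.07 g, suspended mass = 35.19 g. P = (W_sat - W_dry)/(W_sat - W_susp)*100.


P = (50.07 - 48.42) / (50.07 - 35.19) * 100 = 1.65 / 14.88 * 100 = 11.1%

11.1


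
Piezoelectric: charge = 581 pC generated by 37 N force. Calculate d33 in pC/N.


d33 = 581 / 37 = 15.7 pC/N

15.7


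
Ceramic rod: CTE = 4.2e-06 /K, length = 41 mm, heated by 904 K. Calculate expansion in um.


dL = 4.2e-06 * 41 * 904 * 1000 = 155.669 um

155.669


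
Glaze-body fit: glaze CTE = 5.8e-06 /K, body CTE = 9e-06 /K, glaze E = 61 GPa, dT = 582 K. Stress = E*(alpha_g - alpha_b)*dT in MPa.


Stress = 61*1000*(5.8e-06 - 9e-06)*582 = -113.6 MPa

-113.6


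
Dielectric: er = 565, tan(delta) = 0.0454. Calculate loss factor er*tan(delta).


Loss = 565 * 0.0454 = 25.651

25.651


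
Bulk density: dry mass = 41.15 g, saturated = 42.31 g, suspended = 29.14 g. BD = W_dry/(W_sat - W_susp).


BD = 41.15 / (42.31 - 29.14) = 41.15 / 13.17 = 3.125 g/cm^3

3.125


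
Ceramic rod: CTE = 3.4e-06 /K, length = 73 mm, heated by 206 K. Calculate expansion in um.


dL = 3.4e-06 * 73 * 206 * 1000 = 51.129 um

51.129


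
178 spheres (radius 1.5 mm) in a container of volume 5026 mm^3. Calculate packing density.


V_sphere = 4/3*pi*1.5^3 = 14.1372 mm^3
Total V = 178*14.1372 = 2516.4216 mm^3
PD = 2516.4216 / 5026 = 0.501

0.501


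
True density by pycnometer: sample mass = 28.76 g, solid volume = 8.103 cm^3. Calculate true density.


TD = 28.76 / 8.103 = 3.549 g/cm^3

3.549


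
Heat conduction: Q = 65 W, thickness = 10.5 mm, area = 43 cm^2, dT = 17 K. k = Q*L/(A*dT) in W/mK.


k = 65*10.5/1000/(43/10000*17) = 9.34 W/mK

9.34


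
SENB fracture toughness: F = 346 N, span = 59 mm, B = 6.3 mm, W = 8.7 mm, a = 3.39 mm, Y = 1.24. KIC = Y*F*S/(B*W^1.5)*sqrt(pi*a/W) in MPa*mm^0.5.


KIC = 1.24*346*59/(6.3*8.7^1.5)*sqrt(pi*3.39/8.7) = 173.24

173.24


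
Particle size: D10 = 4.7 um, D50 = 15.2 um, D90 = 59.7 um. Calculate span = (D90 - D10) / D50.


Span = (59.7 - 4.7) / 15.2 = 55.0 / 15.2 = 3.618

3.618


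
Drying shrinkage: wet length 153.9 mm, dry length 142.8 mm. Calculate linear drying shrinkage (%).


DS = (153.9 - 142.8) / 153.9 * 100 = 7.21%

7.21


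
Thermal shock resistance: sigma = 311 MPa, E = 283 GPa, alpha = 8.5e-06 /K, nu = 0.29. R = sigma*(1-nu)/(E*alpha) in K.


R = 311*(1-0.29)/(283*1000*8.5e-06) = 92 K

92


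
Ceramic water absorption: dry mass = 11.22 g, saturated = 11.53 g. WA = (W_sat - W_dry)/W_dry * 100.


WA = (11.53 - 11.22) / 11.22 * 100 = 2.76%

2.76


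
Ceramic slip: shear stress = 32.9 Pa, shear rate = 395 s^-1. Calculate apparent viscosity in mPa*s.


eta = tau/gamma * 1000 = 32.9/395 * 1000 = 83.3 mPa*s

83.3


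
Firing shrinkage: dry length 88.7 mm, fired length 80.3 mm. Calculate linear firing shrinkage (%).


FS = (88.7 - 80.3) / 88.7 * 100 = 9.47%

9.47


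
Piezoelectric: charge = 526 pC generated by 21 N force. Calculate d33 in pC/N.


d33 = 526 / 21 = 25.0 pC/N

25.0


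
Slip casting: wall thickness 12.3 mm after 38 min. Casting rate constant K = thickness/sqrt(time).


K = 12.3 / sqrt(38) = 12.3 / 6.1644 = 1.995 mm/min^0.5

1.995


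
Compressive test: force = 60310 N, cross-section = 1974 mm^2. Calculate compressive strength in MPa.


CS = 60310 / 1974 = 30.6 MPa

30.6


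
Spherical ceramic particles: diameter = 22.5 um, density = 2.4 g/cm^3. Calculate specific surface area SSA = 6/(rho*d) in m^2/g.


SSA = 6 / (2.4 * 22.5) = 0.111 m^2/g

0.111


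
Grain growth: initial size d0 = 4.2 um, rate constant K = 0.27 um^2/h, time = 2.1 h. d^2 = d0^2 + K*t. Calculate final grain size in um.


d^2 = 4.2^2 + 0.27*2.1 = 18.207
d = sqrt(18.207) = 4.27 um

4.27


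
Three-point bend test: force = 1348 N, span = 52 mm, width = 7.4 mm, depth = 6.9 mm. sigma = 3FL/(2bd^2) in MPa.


sigma = 3*1348*52/(2*7.4*6.9^2) = 298.4 MPa

298.4


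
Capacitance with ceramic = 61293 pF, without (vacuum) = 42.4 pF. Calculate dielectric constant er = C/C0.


er = 61293 / 42.4 = 1445.59

1445.59


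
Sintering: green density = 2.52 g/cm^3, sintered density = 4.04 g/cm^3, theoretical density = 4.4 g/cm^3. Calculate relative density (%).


Relative = 4.04 / 4.4 * 100 = 91.8%

91.8


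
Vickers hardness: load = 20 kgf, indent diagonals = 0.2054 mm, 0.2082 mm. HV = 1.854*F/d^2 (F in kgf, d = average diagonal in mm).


d_avg = (0.2054+0.2082)/2 = 0.2068 mm
HV = 1.854*20/0.2068^2 = 867

867


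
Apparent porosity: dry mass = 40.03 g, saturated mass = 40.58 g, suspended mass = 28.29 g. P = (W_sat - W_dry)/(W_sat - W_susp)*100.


P = (40.58 - 40.03) / (40.58 - 28.29) * 100 = 0.55 / 12.29 * 100 = 4.5%

4.5


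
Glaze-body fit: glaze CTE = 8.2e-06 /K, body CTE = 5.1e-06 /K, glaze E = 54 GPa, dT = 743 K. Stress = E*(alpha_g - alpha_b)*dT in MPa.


Stress = 54*1000*(8.2e-06 - 5.1e-06)*743 = 124.4 MPa

124.4


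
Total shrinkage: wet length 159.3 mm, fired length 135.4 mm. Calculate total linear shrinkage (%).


TS = (159.3 - 135.4) / 159.3 * 100 = 15.0%

15.0


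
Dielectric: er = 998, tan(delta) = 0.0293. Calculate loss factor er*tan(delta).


Loss = 998 * 0.0293 = 29.241

29.241


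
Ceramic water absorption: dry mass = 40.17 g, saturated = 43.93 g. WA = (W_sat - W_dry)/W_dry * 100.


WA = (43.93 - 40.17) / 40.17 * 100 = 9.36%

9.36


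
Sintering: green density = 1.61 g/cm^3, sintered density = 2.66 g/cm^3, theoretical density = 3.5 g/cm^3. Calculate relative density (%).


Relative = 2.66 / 3.5 * 100 = 76.0%

76.0


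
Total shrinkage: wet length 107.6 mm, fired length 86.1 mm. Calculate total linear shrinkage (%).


TS = (107.6 - 86.1) / 107.6 * 100 = 19.98%

19.98


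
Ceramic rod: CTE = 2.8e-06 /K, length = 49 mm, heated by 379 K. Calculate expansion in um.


dL = 2.8e-06 * 49 * 379 * 1000 = 51.999 um

51.999


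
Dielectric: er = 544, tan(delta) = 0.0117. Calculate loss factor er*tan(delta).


Loss = 544 * 0.0117 = 6.365

6.365


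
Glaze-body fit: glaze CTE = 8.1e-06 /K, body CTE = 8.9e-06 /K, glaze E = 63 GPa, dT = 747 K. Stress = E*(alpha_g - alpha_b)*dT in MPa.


Stress = 63*1000*(8.1e-06 - 8.9e-06)*747 = -37.6 MPa

-37.6


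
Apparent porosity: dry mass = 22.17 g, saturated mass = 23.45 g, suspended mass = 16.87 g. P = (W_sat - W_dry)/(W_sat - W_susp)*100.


P = (23.45 - 22.17) / (23.45 - 16.87) * 100 = 1.28 / 6.58 * 100 = 19.5%

19.5


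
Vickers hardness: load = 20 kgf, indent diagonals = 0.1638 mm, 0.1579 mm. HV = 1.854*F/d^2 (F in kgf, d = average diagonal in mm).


d_avg = (0.1638+0.1579)/2 = 0.16085 mm
HV = 1.854*20/0.16085^2 = 1433

1433


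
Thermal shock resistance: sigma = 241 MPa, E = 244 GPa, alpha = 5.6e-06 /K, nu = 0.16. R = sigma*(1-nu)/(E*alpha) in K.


R = 241*(1-0.16)/(244*1000*5.6e-06) = 148 K

148


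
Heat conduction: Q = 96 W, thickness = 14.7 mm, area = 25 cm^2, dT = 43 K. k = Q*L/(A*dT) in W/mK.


k = 96*14.7/1000/(25/10000*43) = 13.13 W/mK

13.13


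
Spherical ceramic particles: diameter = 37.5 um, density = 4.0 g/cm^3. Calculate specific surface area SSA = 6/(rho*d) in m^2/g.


SSA = 6 / (4.0 * 37.5) = 0.04 m^2/g

0.04


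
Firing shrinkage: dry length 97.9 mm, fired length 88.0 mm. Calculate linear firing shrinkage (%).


FS = (97.9 - 88.0) / 97.9 * 100 = 10.11%

10.11


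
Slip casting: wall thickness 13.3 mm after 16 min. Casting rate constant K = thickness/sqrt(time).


K = 13.3 / sqrt(16) = 13.3 / 4.0 = 3.325 mm/min^0.5

3.325


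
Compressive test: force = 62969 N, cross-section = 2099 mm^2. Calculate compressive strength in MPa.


CS = 62969 / 2099 = 30.0 MPa

30.0


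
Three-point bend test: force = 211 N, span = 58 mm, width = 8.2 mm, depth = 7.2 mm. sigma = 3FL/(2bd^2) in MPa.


sigma = 3*211*58/(2*8.2*7.2^2) = 43.2 MPa

43.2


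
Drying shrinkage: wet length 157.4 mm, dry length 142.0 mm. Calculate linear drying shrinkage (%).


DS = (157.4 - 142.0) / 157.4 * 100 = 9.78%

9.78


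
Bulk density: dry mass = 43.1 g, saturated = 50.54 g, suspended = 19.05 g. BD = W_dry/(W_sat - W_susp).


BD = 43.1 / (50.54 - 19.05) = 43.1 / 31.49 = 1.369 g/cm^3

1.369


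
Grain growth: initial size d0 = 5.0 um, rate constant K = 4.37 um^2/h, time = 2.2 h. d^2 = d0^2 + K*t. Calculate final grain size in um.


d^2 = 5.0^2 + 4.37*2.2 = 34.614
d = sqrt(34.614) = 5.88 um

5.88


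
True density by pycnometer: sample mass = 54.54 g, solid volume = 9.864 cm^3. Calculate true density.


TD = 54.54 / 9.864 = 5.529 g/cm^3

5.529


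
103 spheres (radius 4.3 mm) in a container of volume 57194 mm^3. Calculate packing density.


V_sphere = 4/3*pi*4.3^3 = 333.0381 mm^3
Total V = 103*333.0381 = 34302.9243 mm^3
PD = 34302.9243 / 57194 = 0.6

0.6


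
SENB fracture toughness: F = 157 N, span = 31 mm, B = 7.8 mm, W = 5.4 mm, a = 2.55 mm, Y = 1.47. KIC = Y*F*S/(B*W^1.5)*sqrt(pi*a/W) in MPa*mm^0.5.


KIC = 1.47*157*31/(7.8*5.4^1.5)*sqrt(pi*2.55/5.4) = 89.03

89.03


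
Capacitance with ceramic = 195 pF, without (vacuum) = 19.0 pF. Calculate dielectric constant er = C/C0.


er = 195 / 19.0 = 10.26

10.26


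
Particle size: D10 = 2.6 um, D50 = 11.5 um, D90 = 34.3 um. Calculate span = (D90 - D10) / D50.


Span = (34.3 - 2.6) / 11.5 = 31.7 / 11.5 = 2.757

2.757


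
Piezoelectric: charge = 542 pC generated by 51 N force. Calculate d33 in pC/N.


d33 = 542 / 51 = 10.6 pC/N

10.6


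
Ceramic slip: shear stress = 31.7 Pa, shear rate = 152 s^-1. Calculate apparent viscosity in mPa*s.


eta = tau/gamma * 1000 = 31.7/152 * 1000 = 208.6 mPa*s

208.6


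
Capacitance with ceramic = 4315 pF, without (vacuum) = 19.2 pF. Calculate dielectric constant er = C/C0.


er = 4315 / 19.2 = 224.74

224.74


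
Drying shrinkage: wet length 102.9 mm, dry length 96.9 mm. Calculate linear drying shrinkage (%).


DS = (102.9 - 96.9) / 102.9 * 100 = 5.83%

5.83


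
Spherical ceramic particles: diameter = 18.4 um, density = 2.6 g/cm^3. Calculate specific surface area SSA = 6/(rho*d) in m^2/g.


SSA = 6 / (2.6 * 18.4) = 0.125 m^2/g

0.125


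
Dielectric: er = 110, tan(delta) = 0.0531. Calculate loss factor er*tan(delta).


Loss = 110 * 0.0531 = 5.841

5.841


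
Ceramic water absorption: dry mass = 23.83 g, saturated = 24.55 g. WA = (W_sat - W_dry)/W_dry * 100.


WA = (24.55 - 23.83) / 23.83 * 100 = 3.02%

3.02


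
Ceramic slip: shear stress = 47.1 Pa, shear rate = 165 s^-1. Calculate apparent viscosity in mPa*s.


eta = tau/gamma * 1000 = 47.1/165 * 1000 = 285.5 mPa*s

285.5


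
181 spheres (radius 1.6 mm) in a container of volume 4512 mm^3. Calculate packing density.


V_sphere = 4/3*pi*1.6^3 = 17.1573 mm^3
Total V = 181*17.1573 = 3105.4713 mm^3
PD = 3105.4713 / 4512 = 0.688

0.688


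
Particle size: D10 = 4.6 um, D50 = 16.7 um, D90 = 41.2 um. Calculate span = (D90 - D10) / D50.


Span = (41.2 - 4.6) / 16.7 = 36.6 / 16.7 = 2.192

2.192


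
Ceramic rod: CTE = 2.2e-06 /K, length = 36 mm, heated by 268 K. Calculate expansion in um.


dL = 2.2e-06 * 36 * 268 * 1000 = 21.226 um

21.226


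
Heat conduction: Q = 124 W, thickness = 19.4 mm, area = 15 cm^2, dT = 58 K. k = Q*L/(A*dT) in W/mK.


k = 124*19.4/1000/(15/10000*58) = 27.65 W/mK

27.65


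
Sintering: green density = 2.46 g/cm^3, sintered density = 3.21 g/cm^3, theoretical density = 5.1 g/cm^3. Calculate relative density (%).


Relative = 3.21 / 5.1 * 100 = 62.9%

62.9


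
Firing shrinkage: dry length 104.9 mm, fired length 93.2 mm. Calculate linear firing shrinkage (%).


FS = (104.9 - 93.2) / 104.9 * 100 = 11.15%

11.15


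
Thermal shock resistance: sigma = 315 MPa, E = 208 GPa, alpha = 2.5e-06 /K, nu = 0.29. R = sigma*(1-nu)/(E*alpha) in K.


R = 315*(1-0.29)/(208*1000*2.5e-06) = 430 K

430


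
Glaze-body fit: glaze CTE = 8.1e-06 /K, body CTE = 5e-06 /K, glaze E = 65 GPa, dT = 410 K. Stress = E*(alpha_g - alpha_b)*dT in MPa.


Stress = 65*1000*(8.1e-06 - 5e-06)*410 = 82.6 MPa

82.6


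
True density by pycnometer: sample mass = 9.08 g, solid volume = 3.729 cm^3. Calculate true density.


TD = 9.08 / 3.729 = 2.435 g/cm^3

2.435


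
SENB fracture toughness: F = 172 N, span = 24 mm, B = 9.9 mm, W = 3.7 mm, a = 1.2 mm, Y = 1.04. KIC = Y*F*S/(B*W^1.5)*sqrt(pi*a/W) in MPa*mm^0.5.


KIC = 1.04*172*24/(9.9*3.7^1.5)*sqrt(pi*1.2/3.7) = 61.5

61.5


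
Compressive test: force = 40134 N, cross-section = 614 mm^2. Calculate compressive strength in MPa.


CS = 40134 / 614 = 65.4 MPa

65.4


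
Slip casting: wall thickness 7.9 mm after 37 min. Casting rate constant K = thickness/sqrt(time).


K = 7.9 / sqrt(37) = 7.9 / 6.0828 = 1.299 mm/min^0.5

1.299


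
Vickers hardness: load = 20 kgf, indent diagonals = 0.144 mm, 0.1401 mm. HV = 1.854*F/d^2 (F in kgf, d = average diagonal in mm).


d_avg = (0.144+0.1401)/2 = 0.14205 mm
HV = 1.854*20/0.14205^2 = 1838

1838


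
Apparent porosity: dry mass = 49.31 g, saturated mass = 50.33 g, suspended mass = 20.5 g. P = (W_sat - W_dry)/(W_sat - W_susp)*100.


P = (50.33 - 49.31) / (50.33 - 20.5) * 100 = 1.02 / 29.83 * 100 = 3.4%

3.4


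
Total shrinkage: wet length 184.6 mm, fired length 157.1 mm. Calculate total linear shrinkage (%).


TS = (184.6 - 157.1) / 184.6 * 100 = 14.9%

14.9


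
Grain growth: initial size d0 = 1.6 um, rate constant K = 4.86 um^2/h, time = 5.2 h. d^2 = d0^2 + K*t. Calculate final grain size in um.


d^2 = 1.6^2 + 4.86*5.2 = 27.832
d = sqrt(27.832) = 5.28 um

5.28


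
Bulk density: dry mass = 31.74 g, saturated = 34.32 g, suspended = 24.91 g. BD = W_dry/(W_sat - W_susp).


BD = 31.74 / (34.32 - 24.91) = 31.74 / 9.41 = 3.373 g/cm^3

3.373


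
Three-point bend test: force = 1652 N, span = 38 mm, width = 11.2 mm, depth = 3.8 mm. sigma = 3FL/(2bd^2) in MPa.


sigma = 3*1652*38/(2*11.2*3.8^2) = 582.2 MPa

582.2


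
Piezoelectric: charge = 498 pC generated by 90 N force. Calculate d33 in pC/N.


d33 = 498 / 90 = 5.5 pC/N

5.5


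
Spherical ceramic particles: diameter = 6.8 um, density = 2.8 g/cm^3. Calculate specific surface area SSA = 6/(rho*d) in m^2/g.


SSA = 6 / (2.8 * 6.8) = 0.315 m^2/g

0.315


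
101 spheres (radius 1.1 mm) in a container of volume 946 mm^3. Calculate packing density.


V_sphere = 4/3*pi*1.1^3 = 5.5753 mm^3
Total V = 101*5.5753 = 563.1053 mm^3
PD = 563.1053 / 946 = 0.595

0.595


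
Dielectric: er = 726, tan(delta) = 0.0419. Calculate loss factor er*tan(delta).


Loss = 726 * 0.0419 = 30.419

30.419


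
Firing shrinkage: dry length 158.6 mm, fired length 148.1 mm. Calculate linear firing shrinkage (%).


FS = (158.6 - 148.1) / 158.6 * 100 = 6.62%

6.62


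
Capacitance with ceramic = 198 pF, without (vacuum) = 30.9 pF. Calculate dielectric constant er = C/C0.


er = 198 / 30.9 = 6.41

6.41


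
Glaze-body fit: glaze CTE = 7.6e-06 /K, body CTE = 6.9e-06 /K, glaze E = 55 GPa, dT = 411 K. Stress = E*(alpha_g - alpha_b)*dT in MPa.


Stress = 55*1000*(7.6e-06 - 6.9e-06)*411 = 15.8 MPa

15.8


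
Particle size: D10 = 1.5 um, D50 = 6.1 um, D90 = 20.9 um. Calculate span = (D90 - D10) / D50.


Span = (20.9 - 1.5) / 6.1 = 19.4 / 6.1 = 3.18

3.18


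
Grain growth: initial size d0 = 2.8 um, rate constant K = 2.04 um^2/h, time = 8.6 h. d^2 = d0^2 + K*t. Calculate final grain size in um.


d^2 = 2.8^2 + 2.04*8.6 = 25.384
d = sqrt(25.384) = 5.04 um

5.04


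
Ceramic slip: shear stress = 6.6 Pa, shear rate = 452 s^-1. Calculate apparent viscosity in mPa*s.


eta = tau/gamma * 1000 = 6.6/452 * 1000 = 14.6 mPa*s

14.6


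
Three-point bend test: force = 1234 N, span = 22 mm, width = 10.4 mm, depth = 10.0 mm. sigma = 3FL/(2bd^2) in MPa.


sigma = 3*1234*22/(2*10.4*10.0^2) = 39.2 MPa

39.2


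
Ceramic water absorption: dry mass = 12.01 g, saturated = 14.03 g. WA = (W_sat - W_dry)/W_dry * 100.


WA = (14.03 - 12.01) / 12.01 * 100 = 16.82%

16.82


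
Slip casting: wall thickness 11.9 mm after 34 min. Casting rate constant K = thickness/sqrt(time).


K = 11.9 / sqrt(34) = 11.9 / 5.831 = 2.041 mm/min^0.5

2.041


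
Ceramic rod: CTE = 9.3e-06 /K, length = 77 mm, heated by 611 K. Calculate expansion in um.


dL = 9.3e-06 * 77 * 611 * 1000 = 437.537 um

437.537


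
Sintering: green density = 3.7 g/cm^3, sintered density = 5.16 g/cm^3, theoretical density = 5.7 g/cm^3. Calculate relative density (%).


Relative = 5.16 / 5.7 * 100 = 90.5%

90.5


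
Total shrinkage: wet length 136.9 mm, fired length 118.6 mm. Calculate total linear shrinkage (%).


TS = (136.9 - 118.6) / 136.9 * 100 = 13.37%

13.37


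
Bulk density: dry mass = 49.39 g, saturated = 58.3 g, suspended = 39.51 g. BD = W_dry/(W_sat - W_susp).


BD = 49.39 / (58.3 - 39.51) = 49.39 / 18.79 = 2.629 g/cm^3

2.629


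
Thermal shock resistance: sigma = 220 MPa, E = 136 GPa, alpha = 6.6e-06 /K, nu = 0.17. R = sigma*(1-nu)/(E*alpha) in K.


R = 220*(1-0.17)/(136*1000*6.6e-06) = 203 K

203


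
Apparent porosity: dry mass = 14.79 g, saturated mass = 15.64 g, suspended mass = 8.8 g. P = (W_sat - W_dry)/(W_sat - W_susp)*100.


P = (15.64 - 14.79) / (15.64 - 8.8) * 100 = 0.85 / 6.84 * 100 = 12.4%

12.4


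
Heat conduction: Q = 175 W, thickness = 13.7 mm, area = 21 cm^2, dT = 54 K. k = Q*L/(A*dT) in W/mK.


k = 175*13.7/1000/(21/10000*54) = 21.14 W/mK

21.14


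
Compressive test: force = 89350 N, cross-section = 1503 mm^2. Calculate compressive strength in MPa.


CS = 89350 / 1503 = 59.4 MPa

59.4


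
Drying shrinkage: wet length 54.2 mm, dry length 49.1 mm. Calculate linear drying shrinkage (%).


DS = (54.2 - 49.1) / 54.2 * 100 = 9.41%

9.41


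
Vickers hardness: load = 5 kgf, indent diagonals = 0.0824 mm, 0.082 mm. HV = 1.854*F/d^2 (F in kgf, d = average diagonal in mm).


d_avg = (0.0824+0.082)/2 = 0.0822 mm
HV = 1.854*5/0.0822^2 = 1372

1372


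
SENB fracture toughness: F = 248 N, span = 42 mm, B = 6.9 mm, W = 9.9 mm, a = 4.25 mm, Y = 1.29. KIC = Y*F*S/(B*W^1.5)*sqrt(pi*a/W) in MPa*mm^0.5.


KIC = 1.29*248*42/(6.9*9.9^1.5)*sqrt(pi*4.25/9.9) = 72.6

72.6


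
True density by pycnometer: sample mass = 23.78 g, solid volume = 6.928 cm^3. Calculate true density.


TD = 23.78 / 6.928 = 3.432 g/cm^3

3.432


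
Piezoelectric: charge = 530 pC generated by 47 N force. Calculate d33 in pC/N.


d33 = 530 / 47 = 11.3 pC/N

11.3


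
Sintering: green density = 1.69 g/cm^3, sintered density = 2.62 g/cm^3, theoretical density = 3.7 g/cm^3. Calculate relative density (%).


Relative = 2.62 / 3.7 * 100 = 70.8%

70.8


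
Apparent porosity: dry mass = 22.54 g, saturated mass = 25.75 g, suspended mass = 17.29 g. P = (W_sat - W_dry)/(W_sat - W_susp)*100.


P = (25.75 - 22.54) / (25.75 - 17.29) * 100 = 3.21 / 8.46 * 100 = 37.9%

37.9


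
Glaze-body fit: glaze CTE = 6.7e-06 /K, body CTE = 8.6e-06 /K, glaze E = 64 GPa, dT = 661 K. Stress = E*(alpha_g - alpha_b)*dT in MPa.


Stress = 64*1000*(6.7e-06 - 8.6e-06)*661 = -80.4 MPa

-80.4


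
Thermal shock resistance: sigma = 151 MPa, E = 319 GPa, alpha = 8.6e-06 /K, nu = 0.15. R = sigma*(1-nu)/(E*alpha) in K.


R = 151*(1-0.15)/(319*1000*8.6e-06) = 47 K

47


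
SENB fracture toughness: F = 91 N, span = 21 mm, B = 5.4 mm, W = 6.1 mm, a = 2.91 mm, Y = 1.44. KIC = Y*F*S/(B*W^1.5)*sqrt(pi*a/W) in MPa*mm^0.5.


KIC = 1.44*91*21/(5.4*6.1^1.5)*sqrt(pi*2.91/6.1) = 41.41

41.41


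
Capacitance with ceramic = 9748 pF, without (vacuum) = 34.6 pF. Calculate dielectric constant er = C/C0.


er = 9748 / 34.6 = 281.73

281.73


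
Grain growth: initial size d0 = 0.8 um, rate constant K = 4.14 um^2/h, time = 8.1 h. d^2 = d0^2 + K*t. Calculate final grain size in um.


d^2 = 0.8^2 + 4.14*8.1 = 34.174
d = sqrt(34.174) = 5.85 um

5.85


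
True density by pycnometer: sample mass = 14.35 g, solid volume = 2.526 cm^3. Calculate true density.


TD = 14.35 / 2.526 = 5.681 g/cm^3

5.681


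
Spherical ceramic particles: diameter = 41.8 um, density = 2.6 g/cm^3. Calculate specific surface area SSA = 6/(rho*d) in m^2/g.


SSA = 6 / (2.6 * 41.8) = 0.055 m^2/g

0.055


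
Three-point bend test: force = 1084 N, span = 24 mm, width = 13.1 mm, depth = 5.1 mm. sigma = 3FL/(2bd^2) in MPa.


sigma = 3*1084*24/(2*13.1*5.1^2) = 114.5 MPa

114.5


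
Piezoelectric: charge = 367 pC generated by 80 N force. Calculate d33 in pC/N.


d33 = 367 / 80 = 4.6 pC/N

4.6


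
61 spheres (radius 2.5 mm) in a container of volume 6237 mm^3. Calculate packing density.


V_sphere = 4/3*pi*2.5^3 = 65.4498 mm^3
Total V = 61*65.4498 = 3992.4378 mm^3
PD = 3992.4378 / 6237 = 0.64

0.64


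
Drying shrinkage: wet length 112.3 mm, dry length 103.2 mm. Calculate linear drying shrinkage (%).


DS = (112.3 - 103.2) / 112.3 * 100 = 8.1%

8.1


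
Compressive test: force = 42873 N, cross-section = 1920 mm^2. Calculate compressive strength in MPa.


CS = 42873 / 1920 = 22.3 MPa

22.3


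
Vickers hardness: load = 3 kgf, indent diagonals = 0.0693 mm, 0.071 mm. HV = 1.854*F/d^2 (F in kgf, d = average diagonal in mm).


d_avg = (0.0693+0.071)/2 = 0.07015 mm
HV = 1.854*3/0.07015^2 = 1130

1130


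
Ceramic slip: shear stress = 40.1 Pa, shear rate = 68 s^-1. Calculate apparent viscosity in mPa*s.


eta = tau/gamma * 1000 = 40.1/68 * 1000 = 589.7 mPa*s

589.7


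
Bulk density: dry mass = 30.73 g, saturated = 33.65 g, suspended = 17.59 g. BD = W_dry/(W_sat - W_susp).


BD = 30.73 / (33.65 - 17.59) = 30.73 / 16.06 = 1.913 g/cm^3

1.913


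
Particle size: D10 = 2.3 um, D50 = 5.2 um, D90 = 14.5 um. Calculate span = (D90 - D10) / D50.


Span = (14.5 - 2.3) / 5.2 = 12.2 / 5.2 = 2.346

2.346


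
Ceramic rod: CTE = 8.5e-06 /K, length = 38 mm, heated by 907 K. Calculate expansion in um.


dL = 8.5e-06 * 38 * 907 * 1000 = 292.961 um

292.961


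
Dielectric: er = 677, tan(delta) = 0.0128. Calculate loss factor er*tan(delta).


Loss = 677 * 0.0128 = 8.666

8.666


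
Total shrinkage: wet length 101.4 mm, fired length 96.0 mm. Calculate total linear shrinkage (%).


TS = (101.4 - 96.0) / 101.4 * 100 = 5.33%

5.33


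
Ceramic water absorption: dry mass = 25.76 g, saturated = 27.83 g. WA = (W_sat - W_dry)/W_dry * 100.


WA = (27.83 - 25.76) / 25.76 * 100 = 8.04%

8.04


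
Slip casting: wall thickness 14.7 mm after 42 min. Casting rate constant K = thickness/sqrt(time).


K = 14.7 / sqrt(42) = 14.7 / 6.4807 = 2.268 mm/min^0.5

2.268


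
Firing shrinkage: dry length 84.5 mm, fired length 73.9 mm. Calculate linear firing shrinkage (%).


FS = (84.5 - 73.9) / 84.5 * 100 = 12.54%

12.54
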